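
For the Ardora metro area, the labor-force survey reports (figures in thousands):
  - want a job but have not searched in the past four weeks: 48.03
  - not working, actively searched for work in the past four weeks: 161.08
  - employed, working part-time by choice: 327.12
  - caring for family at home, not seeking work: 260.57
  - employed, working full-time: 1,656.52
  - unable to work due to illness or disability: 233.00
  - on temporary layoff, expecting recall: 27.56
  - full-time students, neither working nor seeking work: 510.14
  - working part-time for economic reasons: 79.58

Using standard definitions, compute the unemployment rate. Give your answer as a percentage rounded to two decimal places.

Employed = 327.12 + 1,656.52 + 79.58 = 2,063.22 thousand (anyone who worked, including part-time for economic reasons, counts as employed).
Unemployed = 161.08 + 27.56 = 188.64 thousand (jobless and actively searching, or on temporary layoff).
Labor force = 2,063.22 + 188.64 = 2,251.86 thousand.
Unemployment rate = 188.64 / 2,251.86 = 8.38%.

Unemployment rate ≈ 8.38%.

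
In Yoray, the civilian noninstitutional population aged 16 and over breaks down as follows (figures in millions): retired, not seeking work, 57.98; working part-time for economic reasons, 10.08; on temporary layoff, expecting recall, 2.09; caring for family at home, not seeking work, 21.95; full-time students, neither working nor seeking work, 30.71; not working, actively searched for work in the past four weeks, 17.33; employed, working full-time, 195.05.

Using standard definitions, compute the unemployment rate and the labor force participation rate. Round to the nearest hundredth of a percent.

Unemployment rate ≈ 8.65%; labor force participation rate ≈ 66.99%.

Employed = 10.08 + 195.05 = 205.13 million (anyone who worked, including part-time for economic reasons, counts as employed).
Unemployed = 2.09 + 17.33 = 19.42 million (jobless and actively searching, or on temporary layoff).
Labor force = 205.13 + 19.42 = 224.55 million.
Not in labor force = 57.98 + 21.95 + 30.71 = 110.64 million (those not working and not actively searching are outside the labor force).
Civilian working-age population = 224.55 + 110.64 = 335.19 million.
Unemployment rate = 19.42 / 224.55 = 8.65%.
Labor force participation rate = 224.55 / 335.19 = 66.99%.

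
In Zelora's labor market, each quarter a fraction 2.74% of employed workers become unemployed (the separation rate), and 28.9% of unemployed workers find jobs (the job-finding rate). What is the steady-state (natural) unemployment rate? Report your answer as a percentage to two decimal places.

Steady-state unemployment rate ≈ 8.66%.

At steady state the flows balance: s·E = f·U, so U/(E+U) = s/(s+f).
u* = 2.74 / (2.74 + 28.9) = 2.74 / 31.64 = 8.66%.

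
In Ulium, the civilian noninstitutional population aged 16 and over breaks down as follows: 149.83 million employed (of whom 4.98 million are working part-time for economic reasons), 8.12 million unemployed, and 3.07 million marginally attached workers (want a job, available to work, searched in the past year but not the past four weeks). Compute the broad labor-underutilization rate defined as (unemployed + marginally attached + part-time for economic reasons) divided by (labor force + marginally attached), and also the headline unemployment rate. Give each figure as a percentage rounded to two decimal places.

Broad underutilization rate ≈ 10.04%; headline unemployment rate ≈ 5.14%.

Labor force = 149.83 + 8.12 = 157.95 million.
Numerator = 8.12 + 3.07 + 4.98 = 16.17 million.
Denominator = 157.95 + 3.07 = 161.02 million.
Broad rate = 16.17 / 161.02 = 10.04%.
Headline unemployment rate = 8.12 / 157.95 = 5.14%.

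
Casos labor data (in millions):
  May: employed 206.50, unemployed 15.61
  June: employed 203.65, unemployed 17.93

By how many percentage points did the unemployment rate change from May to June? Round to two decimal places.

May: labor force = 206.50 + 15.61 = 222.11; u = 15.61/222.11 = 7.03%.
June: labor force = 203.65 + 17.93 = 221.58; u = 17.93/221.58 = 8.09%.
Change = 8.09% − 7.03% = +1.06 pp.

The unemployment rate changed by +1.06 percentage points.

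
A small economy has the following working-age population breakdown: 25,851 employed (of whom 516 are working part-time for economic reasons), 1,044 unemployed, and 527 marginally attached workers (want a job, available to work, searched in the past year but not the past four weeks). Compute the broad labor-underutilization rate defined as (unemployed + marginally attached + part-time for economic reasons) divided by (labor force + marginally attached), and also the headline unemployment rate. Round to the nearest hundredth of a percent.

Broad underutilization rate ≈ 7.61%; headline unemployment rate ≈ 3.88%.

Labor force = 25,851 + 1,044 = 26,895.
Numerator = 1,044 + 527 + 516 = 2,087.
Denominator = 26,895 + 527 = 27,422.
Broad rate = 2,087 / 27,422 = 7.61%.
Headline unemployment rate = 1,044 / 26,895 = 3.88%.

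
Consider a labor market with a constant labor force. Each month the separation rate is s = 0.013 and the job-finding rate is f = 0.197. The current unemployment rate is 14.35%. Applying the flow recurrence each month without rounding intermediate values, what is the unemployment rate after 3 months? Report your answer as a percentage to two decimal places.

Unemployment rate after three months ≈ 10.21%.

With a fixed labor force, u_{t+1} = u_t + s·(1−u_t) − f·u_t = u_t·(1−s−f) + s.
Here 1−s−f = 0.790 and s = 0.013.
u_1 = 0.143500 × 0.790 + 0.013 = 0.126365.
u_2 = 0.126365 × 0.790 + 0.013 = 0.112828.
u_3 = 0.112828 × 0.790 + 0.013 = 0.102134.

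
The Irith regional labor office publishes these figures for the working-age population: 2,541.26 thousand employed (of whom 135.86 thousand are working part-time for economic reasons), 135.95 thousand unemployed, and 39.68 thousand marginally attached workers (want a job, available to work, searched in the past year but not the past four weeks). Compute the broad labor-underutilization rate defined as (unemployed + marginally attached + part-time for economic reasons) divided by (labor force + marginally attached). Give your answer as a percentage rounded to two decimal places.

Labor force = 2,541.26 + 135.95 = 2,677.21 thousand.
Numerator = 135.95 + 39.68 + 135.86 = 311.49 thousand.
Denominator = 2,677.21 + 39.68 = 2,716.89 thousand.
Broad rate = 311.49 / 2,716.89 = 11.46%.

Broad underutilization rate ≈ 11.46%.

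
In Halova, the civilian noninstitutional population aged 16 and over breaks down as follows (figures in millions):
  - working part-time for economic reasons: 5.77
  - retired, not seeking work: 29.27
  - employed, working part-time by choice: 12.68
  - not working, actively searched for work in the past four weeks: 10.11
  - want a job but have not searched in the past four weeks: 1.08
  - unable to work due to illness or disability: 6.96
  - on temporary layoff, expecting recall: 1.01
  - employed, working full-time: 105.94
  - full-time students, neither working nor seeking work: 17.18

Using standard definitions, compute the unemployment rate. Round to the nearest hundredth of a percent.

Unemployment rate ≈ 8.21%.

Employed = 5.77 + 12.68 + 105.94 = 124.39 million (anyone who worked, including part-time for economic reasons, counts as employed).
Unemployed = 10.11 + 1.01 = 11.12 million (jobless and actively searching, or on temporary layoff).
Labor force = 124.39 + 11.12 = 135.51 million.
Unemployment rate = 11.12 / 135.51 = 8.21%.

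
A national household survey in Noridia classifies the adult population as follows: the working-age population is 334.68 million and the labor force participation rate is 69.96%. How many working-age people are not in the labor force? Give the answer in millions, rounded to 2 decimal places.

Share not in the labor force = 1 − 0.6996 = 0.3004.
Not in labor force = 0.3004 × 334.68 ≈ 100.54 million.

About 100.54 million are not in the labor force.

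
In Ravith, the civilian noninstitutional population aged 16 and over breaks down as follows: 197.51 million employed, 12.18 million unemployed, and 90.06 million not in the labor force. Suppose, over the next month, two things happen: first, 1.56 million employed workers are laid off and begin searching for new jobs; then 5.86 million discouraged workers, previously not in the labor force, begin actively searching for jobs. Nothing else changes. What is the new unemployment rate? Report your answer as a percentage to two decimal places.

Initially, labor force = 197.51 + 12.18 = 209.69 million, so u = 12.18/209.69 = 5.81%.
After the first change, employed falls and unemployed rises by 1.56; labor force unchanged → E = 195.95, U = 13.74, labor force = 209.69 million.
After the second change, unemployed and labor force both rise by 5.86 → E = 195.95, U = 19.60, labor force = 215.55 million.
New unemployment rate = 19.60 / 215.55 = 9.09%.

New unemployment rate ≈ 9.09%.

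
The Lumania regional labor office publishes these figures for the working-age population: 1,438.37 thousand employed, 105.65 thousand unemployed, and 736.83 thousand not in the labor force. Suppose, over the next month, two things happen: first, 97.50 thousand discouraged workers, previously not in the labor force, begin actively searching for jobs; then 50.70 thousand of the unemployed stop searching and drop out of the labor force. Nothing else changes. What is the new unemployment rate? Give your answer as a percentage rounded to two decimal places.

Initially, labor force = 1,438.37 + 105.65 = 1,544.02 thousand, so u = 105.65/1,544.02 = 6.84%.
After the first change, unemployed and labor force both rise by 97.50 → E = 1,438.37, U = 203.15, labor force = 1,641.52 thousand.
After the second change, unemployed and labor force both fall by 50.70 → E = 1,438.37, U = 152.45, labor force = 1,590.82 thousand.
New unemployment rate = 152.45 / 1,590.82 = 9.58%.

New unemployment rate ≈ 9.58%.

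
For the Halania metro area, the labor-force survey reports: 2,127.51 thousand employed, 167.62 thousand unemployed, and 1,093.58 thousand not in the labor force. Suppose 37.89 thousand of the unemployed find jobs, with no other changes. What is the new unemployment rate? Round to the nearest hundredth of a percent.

Initially, labor force = 2,127.51 + 167.62 = 2,295.13 thousand, so u = 167.62/2,295.13 = 7.30%.
After the change, unemployed falls and employed rises by 37.89; labor force unchanged → E = 2,165.40, U = 129.73, labor force = 2,295.13 thousand.
New unemployment rate = 129.73 / 2,295.13 = 5.65%.

New unemployment rate ≈ 5.65%.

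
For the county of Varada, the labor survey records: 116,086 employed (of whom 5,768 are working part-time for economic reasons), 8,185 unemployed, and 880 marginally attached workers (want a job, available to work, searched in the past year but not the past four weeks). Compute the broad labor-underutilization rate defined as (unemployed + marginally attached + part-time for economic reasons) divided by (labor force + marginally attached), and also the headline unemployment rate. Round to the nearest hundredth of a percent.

Broad underutilization rate ≈ 11.85%; headline unemployment rate ≈ 6.59%.

Labor force = 116,086 + 8,185 = 124,271.
Numerator = 8,185 + 880 + 5,768 = 14,833.
Denominator = 124,271 + 880 = 125,151.
Broad rate = 14,833 / 125,151 = 11.85%.
Headline unemployment rate = 8,185 / 124,271 = 6.59%.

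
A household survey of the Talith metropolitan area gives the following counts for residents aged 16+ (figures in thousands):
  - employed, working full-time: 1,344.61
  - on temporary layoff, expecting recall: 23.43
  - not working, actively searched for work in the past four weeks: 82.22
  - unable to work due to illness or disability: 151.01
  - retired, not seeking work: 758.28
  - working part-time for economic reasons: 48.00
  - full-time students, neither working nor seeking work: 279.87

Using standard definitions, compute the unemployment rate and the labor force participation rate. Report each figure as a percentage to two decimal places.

Unemployment rate ≈ 7.05%; labor force participation rate ≈ 55.75%.

Employed = 1,344.61 + 48.00 = 1,392.61 thousand (anyone who worked, including part-time for economic reasons, counts as employed).
Unemployed = 23.43 + 82.22 = 105.65 thousand (jobless and actively searching, or on temporary layoff).
Labor force = 1,392.61 + 105.65 = 1,498.26 thousand.
Not in labor force = 151.01 + 758.28 + 279.87 = 1,189.16 thousand (those not working and not actively searching are outside the labor force).
Civilian working-age population = 1,498.26 + 1,189.16 = 2,687.42 thousand.
Unemployment rate = 105.65 / 1,498.26 = 7.05%.
Labor force participation rate = 1,498.26 / 2,687.42 = 55.75%.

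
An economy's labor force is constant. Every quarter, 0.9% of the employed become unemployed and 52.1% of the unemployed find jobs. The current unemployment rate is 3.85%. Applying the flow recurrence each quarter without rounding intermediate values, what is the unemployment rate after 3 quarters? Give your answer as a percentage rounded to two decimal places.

Unemployment rate after three quarters ≈ 1.92%.

With a fixed labor force, u_{t+1} = u_t + s·(1−u_t) − f·u_t = u_t·(1−s−f) + s.
Here 1−s−f = 0.470 and s = 0.009.
u_1 = 0.038500 × 0.470 + 0.009 = 0.027095.
u_2 = 0.027095 × 0.470 + 0.009 = 0.021735.
u_3 = 0.021735 × 0.470 + 0.009 = 0.019215.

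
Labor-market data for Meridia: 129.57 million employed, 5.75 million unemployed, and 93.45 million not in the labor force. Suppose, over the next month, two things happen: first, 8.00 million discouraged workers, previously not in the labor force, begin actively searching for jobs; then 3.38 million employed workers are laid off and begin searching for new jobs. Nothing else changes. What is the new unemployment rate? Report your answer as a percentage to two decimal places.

Initially, labor force = 129.57 + 5.75 = 135.32 million, so u = 5.75/135.32 = 4.25%.
After the first change, unemployed and labor force both rise by 8.00 → E = 129.57, U = 13.75, labor force = 143.32 million.
After the second change, employed falls and unemployed rises by 3.38; labor force unchanged → E = 126.19, U = 17.13, labor force = 143.32 million.
New unemployment rate = 17.13 / 143.32 = 11.95%.

New unemployment rate ≈ 11.95%.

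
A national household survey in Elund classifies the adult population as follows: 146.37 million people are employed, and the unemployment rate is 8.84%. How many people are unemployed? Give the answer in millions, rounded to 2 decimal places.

About 14.19 million are unemployed.

Let U be the number unemployed. The labor force is E + U, and U/(E+U) = 0.0884.
So U = 0.0884 × 146.37 / (1 − 0.0884) = 12.9391 / 0.9116 ≈ 14.19 million.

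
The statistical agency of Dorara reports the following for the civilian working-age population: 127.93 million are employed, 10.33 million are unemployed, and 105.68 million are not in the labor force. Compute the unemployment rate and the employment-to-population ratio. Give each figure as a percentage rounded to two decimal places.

Unemployment rate ≈ 7.47%; employment-population ratio ≈ 52.44%.

Labor force = employed + unemployed = 127.93 + 10.33 = 138.26 million.
Working-age population = 138.26 + 105.68 = 243.94 million.
Unemployment rate = 10.33 / 138.26 = 7.47%.
Employment-population ratio = 127.93 / 243.94 = 52.44%.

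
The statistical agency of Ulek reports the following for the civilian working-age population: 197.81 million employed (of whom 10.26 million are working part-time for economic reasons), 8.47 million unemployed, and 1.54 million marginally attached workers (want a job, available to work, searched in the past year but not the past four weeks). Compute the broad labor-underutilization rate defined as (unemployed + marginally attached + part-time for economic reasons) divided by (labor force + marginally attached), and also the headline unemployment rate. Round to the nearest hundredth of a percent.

Labor force = 197.81 + 8.47 = 206.28 million.
Numerator = 8.47 + 1.54 + 10.26 = 20.27 million.
Denominator = 206.28 + 1.54 = 207.82 million.
Broad rate = 20.27 / 207.82 = 9.75%.
Headline unemployment rate = 8.47 / 206.28 = 4.11%.

Broad underutilization rate ≈ 9.75%; headline unemployment rate ≈ 4.11%.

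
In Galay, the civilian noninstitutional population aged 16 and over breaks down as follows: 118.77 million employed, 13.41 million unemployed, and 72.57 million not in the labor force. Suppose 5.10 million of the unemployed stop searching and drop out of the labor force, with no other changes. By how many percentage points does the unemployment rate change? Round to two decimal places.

The unemployment rate changes by −3.61 percentage points.

Initially, labor force = 118.77 + 13.41 = 132.18 million, so u = 13.41/132.18 = 10.15%.
After the change, unemployed and labor force both fall by 5.10 → E = 118.77, U = 8.31, labor force = 127.08 million.
New unemployment rate = 8.31 / 127.08 = 6.54%.
Change = 6.54% − 10.15% = −3.61 percentage points.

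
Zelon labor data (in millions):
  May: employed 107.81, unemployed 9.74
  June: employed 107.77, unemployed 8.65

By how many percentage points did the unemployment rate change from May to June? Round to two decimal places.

The unemployment rate changed by −0.86 percentage points.

May: labor force = 107.81 + 9.74 = 117.55; u = 9.74/117.55 = 8.29%.
June: labor force = 107.77 + 8.65 = 116.42; u = 8.65/116.42 = 7.43%.
Change = 7.43% − 8.29% = −0.86 pp.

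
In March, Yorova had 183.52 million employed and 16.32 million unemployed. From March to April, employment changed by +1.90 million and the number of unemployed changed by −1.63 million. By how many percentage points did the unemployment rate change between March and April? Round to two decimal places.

March: labor force = 183.52 + 16.32 = 199.84; u = 16.32/199.84 = 8.17%.
April: labor force = 185.42 + 14.69 = 200.11; u = 14.69/200.11 = 7.34%.
Change = 7.34% − 8.17% = −0.83 pp.

The unemployment rate changed by −0.83 percentage points.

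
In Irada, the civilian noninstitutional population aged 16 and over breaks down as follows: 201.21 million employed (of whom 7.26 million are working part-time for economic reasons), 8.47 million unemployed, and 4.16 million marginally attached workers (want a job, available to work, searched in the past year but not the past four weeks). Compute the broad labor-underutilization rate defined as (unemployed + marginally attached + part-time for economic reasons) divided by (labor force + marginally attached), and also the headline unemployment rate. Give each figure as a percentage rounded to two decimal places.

Broad underutilization rate ≈ 9.30%; headline unemployment rate ≈ 4.04%.

Labor force = 201.21 + 8.47 = 209.68 million.
Numerator = 8.47 + 4.16 + 7.26 = 19.89 million.
Denominator = 209.68 + 4.16 = 213.84 million.
Broad rate = 19.89 / 213.84 = 9.30%.
Headline unemployment rate = 8.47 / 209.68 = 4.04%.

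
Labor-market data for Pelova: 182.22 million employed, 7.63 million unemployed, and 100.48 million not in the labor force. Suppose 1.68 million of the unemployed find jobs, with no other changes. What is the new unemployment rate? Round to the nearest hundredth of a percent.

New unemployment rate ≈ 3.13%.

Initially, labor force = 182.22 + 7.63 = 189.85 million, so u = 7.63/189.85 = 4.02%.
After the change, unemployed falls and employed rises by 1.68; labor force unchanged → E = 183.90, U = 5.95, labor force = 189.85 million.
New unemployment rate = 5.95 / 189.85 = 3.13%.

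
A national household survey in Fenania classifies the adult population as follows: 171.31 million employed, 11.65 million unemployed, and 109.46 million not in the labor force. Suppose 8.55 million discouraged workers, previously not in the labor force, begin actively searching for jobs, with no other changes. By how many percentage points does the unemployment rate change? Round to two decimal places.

Initially, labor force = 171.31 + 11.65 = 182.96 million, so u = 11.65/182.96 = 6.37%.
After the change, unemployed and labor force both rise by 8.55 → E = 171.31, U = 20.20, labor force = 191.51 million.
New unemployment rate = 20.20 / 191.51 = 10.55%.
Change = 10.55% − 6.37% = +4.18 percentage points.

The unemployment rate changes by +4.18 percentage points.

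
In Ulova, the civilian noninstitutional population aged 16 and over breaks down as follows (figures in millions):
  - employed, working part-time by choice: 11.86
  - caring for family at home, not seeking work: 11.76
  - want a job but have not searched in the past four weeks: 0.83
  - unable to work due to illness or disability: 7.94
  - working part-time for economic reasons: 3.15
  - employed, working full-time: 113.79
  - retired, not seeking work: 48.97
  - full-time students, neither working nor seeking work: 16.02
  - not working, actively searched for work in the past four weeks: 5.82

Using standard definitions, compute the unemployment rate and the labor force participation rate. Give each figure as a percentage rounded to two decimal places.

Unemployment rate ≈ 4.32%; labor force participation rate ≈ 61.15%.

Employed = 11.86 + 3.15 + 113.79 = 128.80 million (anyone who worked, including part-time for economic reasons, counts as employed).
Unemployed = 5.82 million.
Labor force = 128.80 + 5.82 = 134.62 million.
Not in labor force = 11.76 + 0.83 + 7.94 + 48.97 + 16.02 = 85.52 million (those not working and not actively searching are outside the labor force — including those who want a job but have given up searching).
Civilian working-age population = 134.62 + 85.52 = 220.14 million.
Unemployment rate = 5.82 / 134.62 = 4.32%.
Labor force participation rate = 134.62 / 220.14 = 61.15%.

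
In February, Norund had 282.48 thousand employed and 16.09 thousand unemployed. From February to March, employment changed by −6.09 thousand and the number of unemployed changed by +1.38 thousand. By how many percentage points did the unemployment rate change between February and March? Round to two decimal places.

February: labor force = 282.48 + 16.09 = 298.57; u = 16.09/298.57 = 5.39%.
March: labor force = 276.39 + 17.47 = 293.86; u = 17.47/293.86 = 5.95%.
Change = 5.95% − 5.39% = +0.56 pp.

The unemployment rate changed by +0.56 percentage points.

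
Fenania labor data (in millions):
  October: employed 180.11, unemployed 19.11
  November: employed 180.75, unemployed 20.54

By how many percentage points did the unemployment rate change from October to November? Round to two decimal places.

October: labor force = 180.11 + 19.11 = 199.22; u = 19.11/199.22 = 9.59%.
November: labor force = 180.75 + 20.54 = 201.29; u = 20.54/201.29 = 10.20%.
Change = 10.20% − 9.59% = +0.61 pp.

The unemployment rate changed by +0.61 percentage points.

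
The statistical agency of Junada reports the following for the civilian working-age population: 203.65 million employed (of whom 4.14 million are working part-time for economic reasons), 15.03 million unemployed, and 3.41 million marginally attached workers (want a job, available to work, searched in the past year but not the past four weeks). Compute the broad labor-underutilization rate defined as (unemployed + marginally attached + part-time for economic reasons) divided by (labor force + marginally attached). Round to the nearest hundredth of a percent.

Labor force = 203.65 + 15.03 = 218.68 million.
Numerator = 15.03 + 3.41 + 4.14 = 22.58 million.
Denominator = 218.68 + 3.41 = 222.09 million.
Broad rate = 22.58 / 222.09 = 10.17%.

Broad underutilization rate ≈ 10.17%.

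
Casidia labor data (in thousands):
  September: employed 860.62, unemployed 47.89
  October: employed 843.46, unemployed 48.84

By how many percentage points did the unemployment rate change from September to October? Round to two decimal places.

The unemployment rate changed by +0.20 percentage points.

September: labor force = 860.62 + 47.89 = 908.51; u = 47.89/908.51 = 5.27%.
October: labor force = 843.46 + 48.84 = 892.30; u = 48.84/892.30 = 5.47%.
Change = 5.47% − 5.27% = +0.20 pp.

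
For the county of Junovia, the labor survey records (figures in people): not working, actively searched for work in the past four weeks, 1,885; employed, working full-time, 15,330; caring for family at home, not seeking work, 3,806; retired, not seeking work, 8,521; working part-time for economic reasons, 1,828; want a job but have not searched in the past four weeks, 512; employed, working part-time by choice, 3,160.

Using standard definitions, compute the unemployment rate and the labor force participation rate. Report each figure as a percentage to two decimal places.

Employed = 15,330 + 1,828 + 3,160 = 20,318 (anyone who worked, including part-time for economic reasons, counts as employed).
Unemployed = 1,885.
Labor force = 20,318 + 1,885 = 22,203.
Not in labor force = 3,806 + 8,521 + 512 = 12,839 (those not working and not actively searching are outside the labor force — including those who want a job but have given up searching).
Civilian working-age population = 22,203 + 12,839 = 35,042.
Unemployment rate = 1,885 / 22,203 = 8.49%.
Labor force participation rate = 22,203 / 35,042 = 63.36%.

Unemployment rate ≈ 8.49%; labor force participation rate ≈ 63.36%.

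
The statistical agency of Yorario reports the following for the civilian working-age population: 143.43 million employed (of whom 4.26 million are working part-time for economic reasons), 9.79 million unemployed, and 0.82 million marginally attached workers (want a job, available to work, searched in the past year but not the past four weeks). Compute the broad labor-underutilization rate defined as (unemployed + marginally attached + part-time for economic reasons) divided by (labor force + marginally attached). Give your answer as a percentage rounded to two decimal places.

Broad underutilization rate ≈ 9.65%.

Labor force = 143.43 + 9.79 = 153.22 million.
Numerator = 9.79 + 0.82 + 4.26 = 14.87 million.
Denominator = 153.22 + 0.82 = 154.04 million.
Broad rate = 14.87 / 154.04 = 9.65%.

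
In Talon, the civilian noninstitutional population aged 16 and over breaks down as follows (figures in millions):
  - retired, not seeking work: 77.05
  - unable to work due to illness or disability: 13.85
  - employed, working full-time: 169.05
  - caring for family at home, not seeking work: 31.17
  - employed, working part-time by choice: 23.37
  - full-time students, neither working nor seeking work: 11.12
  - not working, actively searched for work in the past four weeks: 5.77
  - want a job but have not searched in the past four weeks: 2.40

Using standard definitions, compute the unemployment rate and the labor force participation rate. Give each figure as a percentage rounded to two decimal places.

Unemployment rate ≈ 2.91%; labor force participation rate ≈ 59.38%.

Employed = 169.05 + 23.37 = 192.42 million.
Unemployed = 5.77 million.
Labor force = 192.42 + 5.77 = 198.19 million.
Not in labor force = 77.05 + 13.85 + 31.17 + 11.12 + 2.40 = 135.59 million (those not working and not actively searching are outside the labor force — including those who want a job but have given up searching).
Civilian working-age population = 198.19 + 135.59 = 333.78 million.
Unemployment rate = 5.77 / 198.19 = 2.91%.
Labor force participation rate = 198.19 / 333.78 = 59.38%.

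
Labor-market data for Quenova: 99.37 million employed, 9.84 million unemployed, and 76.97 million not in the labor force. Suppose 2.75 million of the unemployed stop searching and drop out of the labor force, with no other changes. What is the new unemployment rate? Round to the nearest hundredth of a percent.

New unemployment rate ≈ 6.66%.

Initially, labor force = 99.37 + 9.84 = 109.21 million, so u = 9.84/109.21 = 9.01%.
After the change, unemployed and labor force both fall by 2.75 → E = 99.37, U = 7.09, labor force = 106.46 million.
New unemployment rate = 7.09 / 106.46 = 6.66%.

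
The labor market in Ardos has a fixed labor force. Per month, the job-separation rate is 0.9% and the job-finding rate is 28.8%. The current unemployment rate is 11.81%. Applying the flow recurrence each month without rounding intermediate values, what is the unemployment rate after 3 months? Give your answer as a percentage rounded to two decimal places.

With a fixed labor force, u_{t+1} = u_t + s·(1−u_t) − f·u_t = u_t·(1−s−f) + s.
Here 1−s−f = 0.703 and s = 0.009.
u_1 = 0.118100 × 0.703 + 0.009 = 0.092024.
u_2 = 0.092024 × 0.703 + 0.009 = 0.073693.
u_3 = 0.073693 × 0.703 + 0.009 = 0.060806.

Unemployment rate after three months ≈ 6.08%.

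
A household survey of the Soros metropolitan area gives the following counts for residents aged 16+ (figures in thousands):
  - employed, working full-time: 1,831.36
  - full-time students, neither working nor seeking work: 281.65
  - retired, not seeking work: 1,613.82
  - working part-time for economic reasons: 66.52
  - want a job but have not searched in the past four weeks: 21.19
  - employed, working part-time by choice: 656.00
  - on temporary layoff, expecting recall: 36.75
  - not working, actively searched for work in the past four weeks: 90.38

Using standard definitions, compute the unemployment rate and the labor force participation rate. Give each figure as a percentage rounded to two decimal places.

Unemployment rate ≈ 4.74%; labor force participation rate ≈ 58.31%.

Employed = 1,831.36 + 66.52 + 656.00 = 2,553.88 thousand (anyone who worked, including part-time for economic reasons, counts as employed).
Unemployed = 36.75 + 90.38 = 127.13 thousand (jobless and actively searching, or on temporary layoff).
Labor force = 2,553.88 + 127.13 = 2,681.01 thousand.
Not in labor force = 281.65 + 1,613.82 + 21.19 = 1,916.66 thousand (those not working and not actively searching are outside the labor force — including those who want a job but have given up searching).
Civilian working-age population = 2,681.01 + 1,916.66 = 4,597.67 thousand.
Unemployment rate = 127.13 / 2,681.01 = 4.74%.
Labor force participation rate = 2,681.01 / 4,597.67 = 58.31%.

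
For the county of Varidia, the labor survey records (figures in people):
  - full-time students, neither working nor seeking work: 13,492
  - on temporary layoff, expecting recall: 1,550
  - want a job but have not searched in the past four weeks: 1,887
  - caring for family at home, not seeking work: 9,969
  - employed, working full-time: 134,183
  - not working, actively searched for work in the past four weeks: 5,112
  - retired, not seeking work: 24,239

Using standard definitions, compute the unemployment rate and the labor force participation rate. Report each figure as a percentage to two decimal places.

Employed = 134,183.
Unemployed = 1,550 + 5,112 = 6,662 (jobless and actively searching, or on temporary layoff).
Labor force = 134,183 + 6,662 = 140,845.
Not in labor force = 13,492 + 1,887 + 9,969 + 24,239 = 49,587 (those not working and not actively searching are outside the labor force — including those who want a job but have given up searching).
Civilian working-age population = 140,845 + 49,587 = 190,432.
Unemployment rate = 6,662 / 140,845 = 4.73%.
Labor force participation rate = 140,845 / 190,432 = 73.96%.

Unemployment rate ≈ 4.73%; labor force participation rate ≈ 73.96%.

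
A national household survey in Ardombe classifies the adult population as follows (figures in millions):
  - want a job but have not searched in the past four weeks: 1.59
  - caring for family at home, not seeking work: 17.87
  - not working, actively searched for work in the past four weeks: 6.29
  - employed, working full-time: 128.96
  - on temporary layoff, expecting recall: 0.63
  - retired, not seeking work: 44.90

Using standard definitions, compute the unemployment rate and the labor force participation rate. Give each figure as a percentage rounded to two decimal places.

Unemployment rate ≈ 5.09%; labor force participation rate ≈ 67.86%.

Employed = 128.96 million.
Unemployed = 6.29 + 0.63 = 6.92 million (jobless and actively searching, or on temporary layoff).
Labor force = 128.96 + 6.92 = 135.88 million.
Not in labor force = 1.59 + 17.87 + 44.90 = 64.36 million (those not working and not actively searching are outside the labor force — including those who want a job but have given up searching).
Civilian working-age population = 135.88 + 64.36 = 200.24 million.
Unemployment rate = 6.92 / 135.88 = 5.09%.
Labor force participation rate = 135.88 / 200.24 = 67.86%.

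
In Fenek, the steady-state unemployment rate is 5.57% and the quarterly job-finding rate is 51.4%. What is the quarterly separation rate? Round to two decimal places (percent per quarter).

From u* = s/(s+f): s = u·f/(1−u).
s = 0.0557 × 51.4 / (1 − 0.0557) = 2.8630 / 0.9443 ≈ 3.03% per quarter.

Separation rate ≈ 3.03% per quarter.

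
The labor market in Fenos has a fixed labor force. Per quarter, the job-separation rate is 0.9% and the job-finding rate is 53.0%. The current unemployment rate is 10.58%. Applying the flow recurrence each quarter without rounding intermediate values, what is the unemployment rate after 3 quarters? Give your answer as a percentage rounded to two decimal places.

Unemployment rate after three quarters ≈ 2.54%.

With a fixed labor force, u_{t+1} = u_t + s·(1−u_t) − f·u_t = u_t·(1−s−f) + s.
Here 1−s−f = 0.461 and s = 0.009.
u_1 = 0.105800 × 0.461 + 0.009 = 0.057774.
u_2 = 0.057774 × 0.461 + 0.009 = 0.035634.
u_3 = 0.035634 × 0.461 + 0.009 = 0.025427.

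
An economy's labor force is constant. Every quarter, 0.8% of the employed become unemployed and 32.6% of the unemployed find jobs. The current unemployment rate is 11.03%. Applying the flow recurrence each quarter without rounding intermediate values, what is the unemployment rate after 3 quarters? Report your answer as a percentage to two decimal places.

With a fixed labor force, u_{t+1} = u_t + s·(1−u_t) − f·u_t = u_t·(1−s−f) + s.
Here 1−s−f = 0.666 and s = 0.008.
u_1 = 0.110300 × 0.666 + 0.008 = 0.081460.
u_2 = 0.081460 × 0.666 + 0.008 = 0.062252.
u_3 = 0.062252 × 0.666 + 0.008 = 0.049460.

Unemployment rate after three quarters ≈ 4.95%.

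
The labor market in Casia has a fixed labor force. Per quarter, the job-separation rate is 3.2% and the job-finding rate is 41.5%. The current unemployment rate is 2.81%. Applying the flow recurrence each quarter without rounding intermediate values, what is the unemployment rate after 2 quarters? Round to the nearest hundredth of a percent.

With a fixed labor force, u_{t+1} = u_t + s·(1−u_t) − f·u_t = u_t·(1−s−f) + s.
Here 1−s−f = 0.553 and s = 0.032.
u_1 = 0.028100 × 0.553 + 0.032 = 0.047539.
u_2 = 0.047539 × 0.553 + 0.032 = 0.058289.

Unemployment rate after two quarters ≈ 5.83%.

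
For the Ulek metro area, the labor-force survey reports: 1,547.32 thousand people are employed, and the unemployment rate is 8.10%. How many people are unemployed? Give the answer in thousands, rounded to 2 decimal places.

Let U be the number unemployed. The labor force is E + U, and U/(E+U) = 0.0810.
So U = 0.0810 × 1,547.32 / (1 − 0.0810) = 125.3329 / 0.9190 ≈ 136.38 thousand.

About 136.38 thousand are unemployed.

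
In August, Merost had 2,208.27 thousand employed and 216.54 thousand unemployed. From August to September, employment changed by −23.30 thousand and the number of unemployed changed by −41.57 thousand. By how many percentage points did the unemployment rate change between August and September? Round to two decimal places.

August: labor force = 2,208.27 + 216.54 = 2,424.81; u = 216.54/2,424.81 = 8.93%.
September: labor force = 2,184.97 + 174.97 = 2,359.94; u = 174.97/2,359.94 = 7.41%.
Change = 7.41% − 8.93% = −1.52 pp.

The unemployment rate changed by −1.52 percentage points.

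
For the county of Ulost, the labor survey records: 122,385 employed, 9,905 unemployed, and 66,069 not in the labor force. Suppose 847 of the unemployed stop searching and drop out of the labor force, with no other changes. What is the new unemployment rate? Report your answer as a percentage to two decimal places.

Initially, labor force = 122,385 + 9,905 = 132,290, so u = 9,905/132,290 = 7.49%.
After the change, unemployed and labor force both fall by 847 → E = 122,385, U = 9,058, labor force = 131,443.
New unemployment rate = 9,058 / 131,443 = 6.89%.

New unemployment rate ≈ 6.89%.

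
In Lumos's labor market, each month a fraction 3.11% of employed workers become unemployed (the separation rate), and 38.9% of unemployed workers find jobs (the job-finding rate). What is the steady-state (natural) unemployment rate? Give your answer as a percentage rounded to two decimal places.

Steady-state unemployment rate ≈ 7.40%.

At steady state the flows balance: s·E = f·U, so U/(E+U) = s/(s+f).
u* = 3.11 / (3.11 + 38.9) = 3.11 / 42.01 = 7.40%.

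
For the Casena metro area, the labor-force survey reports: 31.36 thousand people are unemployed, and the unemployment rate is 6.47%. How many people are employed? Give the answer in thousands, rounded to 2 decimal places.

About 453.34 thousand are employed.

Labor force = U / u = 31.36 / 0.0647 ≈ 484.70 thousand.
Employed = labor force − unemployed = 484.70 − 31.36 = 453.34 thousand.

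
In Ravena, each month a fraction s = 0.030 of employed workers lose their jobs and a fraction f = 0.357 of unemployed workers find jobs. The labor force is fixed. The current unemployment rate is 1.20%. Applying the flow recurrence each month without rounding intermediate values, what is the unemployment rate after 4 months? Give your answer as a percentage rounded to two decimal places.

Unemployment rate after four months ≈ 6.83%.

With a fixed labor force, u_{t+1} = u_t + s·(1−u_t) − f·u_t = u_t·(1−s−f) + s.
Here 1−s−f = 0.613 and s = 0.030.
u_1 = 0.012000 × 0.613 + 0.030 = 0.037356.
u_2 = 0.037356 × 0.613 + 0.030 = 0.052899.
u_3 = 0.052899 × 0.613 + 0.030 = 0.062427.
u_4 = 0.062427 × 0.613 + 0.030 = 0.068268.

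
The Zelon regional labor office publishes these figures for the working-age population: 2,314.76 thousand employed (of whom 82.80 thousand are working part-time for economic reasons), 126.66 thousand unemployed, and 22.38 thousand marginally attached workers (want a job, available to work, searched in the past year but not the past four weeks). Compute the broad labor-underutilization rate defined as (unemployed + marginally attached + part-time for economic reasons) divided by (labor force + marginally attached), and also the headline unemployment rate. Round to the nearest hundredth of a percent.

Labor force = 2,314.76 + 126.66 = 2,441.42 thousand.
Numerator = 126.66 + 22.38 + 82.80 = 231.84 thousand.
Denominator = 2,441.42 + 22.38 = 2,463.80 thousand.
Broad rate = 231.84 / 2,463.80 = 9.41%.
Headline unemployment rate = 126.66 / 2,441.42 = 5.19%.

Broad underutilization rate ≈ 9.41%; headline unemployment rate ≈ 5.19%.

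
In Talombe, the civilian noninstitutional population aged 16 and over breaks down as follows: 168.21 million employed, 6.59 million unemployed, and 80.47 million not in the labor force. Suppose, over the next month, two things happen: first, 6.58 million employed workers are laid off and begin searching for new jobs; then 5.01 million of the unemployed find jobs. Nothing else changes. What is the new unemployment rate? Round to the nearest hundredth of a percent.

Initially, labor force = 168.21 + 6.59 = 174.80 million, so u = 6.59/174.80 = 3.77%.
After the first change, employed falls and unemployed rises by 6.58; labor force unchanged → E = 161.63, U = 13.17, labor force = 174.80 million.
After the second change, unemployed falls and employed rises by 5.01; labor force unchanged → E = 166.64, U = 8.16, labor force = 174.80 million.
New unemployment rate = 8.16 / 174.80 = 4.67%.

New unemployment rate ≈ 4.67%.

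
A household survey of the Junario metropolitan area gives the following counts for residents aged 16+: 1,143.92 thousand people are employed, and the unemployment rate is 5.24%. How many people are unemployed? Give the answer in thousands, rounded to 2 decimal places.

About 63.26 thousand are unemployed.

Let U be the number unemployed. The labor force is E + U, and U/(E+U) = 0.0524.
So U = 0.0524 × 1,143.92 / (1 − 0.0524) = 59.9414 / 0.9476 ≈ 63.26 thousand.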